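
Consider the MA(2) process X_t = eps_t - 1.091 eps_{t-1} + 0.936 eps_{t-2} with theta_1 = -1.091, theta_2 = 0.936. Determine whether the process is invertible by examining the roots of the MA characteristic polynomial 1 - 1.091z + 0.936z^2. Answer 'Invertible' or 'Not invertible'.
\text{Invertible}

The MA(q) characteristic polynomial is P(z) = 1 - 1.091z + 0.936z^2.
Invertibility requires all roots to lie outside the unit circle, i.e. |z| > 1 for every root.
Set 1 + (-1.091) z + (0.936) z^2 = 0, i.e. a z^2 + b z + c = 0 with a = 0.936, b = -1.091, c = 1.
Discriminant D = b^2 - 4ac = (-1.091)^2 - 4*(0.936)*1 = 1.190281 - (3.744) = -2.553719.
D < 0, so the roots are the complex-conjugate pair z = (-b +/- i sqrt(-D)) / (2a) = 0.5828 +/- 0.8537i.
For a conjugate pair |z|^2 = z * conj(z) = (product of roots) = c/a = 1/(0.936) = 1.068376, so |z| = sqrt(1.068376) = 1.0336 for both roots.
Moduli of all roots: 1.0336, 1.0336.
All moduli strictly greater than 1? Yes.
Verdict: Invertible.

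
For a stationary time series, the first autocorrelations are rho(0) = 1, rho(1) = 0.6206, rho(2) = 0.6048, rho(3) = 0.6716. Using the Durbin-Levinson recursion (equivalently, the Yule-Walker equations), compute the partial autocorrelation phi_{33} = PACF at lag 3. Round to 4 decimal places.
\phi_{33} = 0.3890

The PACF at lag k is phi_{kk}, the last component of the solution
to the Yule-Walker system G_k phi = r_k where
  (G_k)_{ij} = rho(|i - j|), (r_k)_i = rho(i), i,j = 1..k.
Equivalently, Durbin-Levinson gives phi_{kk} iteratively:
  phi_{11} = rho(1)
  phi_{kk} = [rho(k) - sum_{j=1..k-1} phi_{k-1,j} rho(k-j)]
            / [1 - sum_{j=1..k-1} phi_{k-1,j} rho(j)],
  phi_{k,j} = phi_{k-1,j} - phi_{kk} phi_{k-1,k-j},  j = 1..k-1.
Step k = 1:
  phi_11 = rho(1) = 0.6206.
Step k = 2:
  phi_22 = [rho(2) - phi_11 rho(1)] / [1 - phi_11 rho(1)] = [0.6048 - (0.6206)(0.6206)] / [1 - (0.6206)(0.6206)]
         = 0.21965564 / 0.61485564 = 0.357247.
  Update: phi_21 = phi_11 - phi_22 phi_11 = 0.6206 - (0.357247)(0.6206) = 0.398892.
Step k = 3:
  phi_33 = [rho(3) - phi_21 rho(2) - phi_22 rho(1)] / [1 - phi_21 rho(1) - phi_22 rho(2)]
    numerator   = 0.6716 - (0.398892)(0.6048) - (0.357247)(0.6206) = 0.2086422
    denominator = 1 - (0.398892)(0.6206) - (0.357247)(0.6048) = 0.53638421
  phi_33 = 0.2086422 / 0.53638421 = 0.389.
Therefore phi_{33} = 0.3890.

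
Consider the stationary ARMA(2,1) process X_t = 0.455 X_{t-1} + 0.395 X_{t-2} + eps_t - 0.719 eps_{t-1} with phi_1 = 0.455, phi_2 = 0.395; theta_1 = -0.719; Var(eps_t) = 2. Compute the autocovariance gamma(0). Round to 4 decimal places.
\gamma(0) = 2.3757

Multiply the model equation by X_{t-k} and take expectations. With theta_0 = psi_0 = 1 and psi_j the MA(infinity) weights, this gives
  gamma(k) - sum_i phi_i gamma(k-i) = c_k,
  c_k = sigma^2 * sum_{j=k..q} theta_j psi_{j-k}   (c_k = 0 for k > q),
using gamma(-m) = gamma(m).
psi-weights needed (psi_j = theta_j + sum_i phi_i psi_{j-i}):
  psi_1 = theta_1 + phi_1 = -0.719 + (0.455) = -0.264
Right-hand sides:
  c_0 = sigma^2 (1 + theta_1 psi_1) = 2 * (1 + (-0.719)(-0.264)) = 2 * 1.189816 = 2.379632
  c_1 = sigma^2 theta_1 = 2 * (-0.719) = -1.438
  c_2 = 0
Equations for k = 0, 1, 2 (AR order 2, c_2 = 0):
  (E0) gamma(0) = phi_1 gamma(1) + phi_2 gamma(2) + c_0
  (E1) gamma(1) = phi_1 gamma(0) + phi_2 gamma(1) + c_1
  (E2) gamma(2) = phi_1 gamma(1) + phi_2 gamma(0)
From (E1): gamma(1) = A gamma(0) + B with
  A = phi_1 / (1 - phi_2) = 0.455 / 0.605 = 0.752066,   B = c_1 / (1 - phi_2) = -1.438 / 0.605 = -2.37686.
Insert (E2) into (E0): gamma(0) (1 - phi_2^2) = phi_1 (1 + phi_2) gamma(1) + c_0.
  phi_1 (1 + phi_2) = (0.455)(1.395) = 0.634725,   1 - phi_2^2 = 0.843975.
Replace gamma(1) by A gamma(0) + B and collect gamma(0):
  gamma(0) [0.843975 - (0.634725)(0.752066)] = (0.634725)(-2.37686) + 2.379632
  gamma(0) * 0.36662 = 0.87098
  gamma(0) = 0.87098 / 0.36662 = 2.375703.
Therefore gamma(0) = 2.3757 (to 4 decimal places).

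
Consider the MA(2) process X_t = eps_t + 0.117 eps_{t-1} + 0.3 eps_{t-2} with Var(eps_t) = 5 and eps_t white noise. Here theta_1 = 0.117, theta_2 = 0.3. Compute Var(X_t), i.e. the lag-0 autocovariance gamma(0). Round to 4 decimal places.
\gamma(0) = 5.5184

For an MA(q) process X_t = eps_t + sum_i theta_i eps_{t-i} with
Var(eps_t) = sigma^2, the variance is
  gamma(0) = sigma^2 * (1 + sum_i theta_i^2).
  sum_i theta_i^2 = (0.117)^2 + (0.3)^2 = 0.013689 + 0.09 = 0.103689.
  gamma(0) = 5 * (1 + 0.103689) = 5 * 1.103689 = 5.518445, which rounds to 5.5184.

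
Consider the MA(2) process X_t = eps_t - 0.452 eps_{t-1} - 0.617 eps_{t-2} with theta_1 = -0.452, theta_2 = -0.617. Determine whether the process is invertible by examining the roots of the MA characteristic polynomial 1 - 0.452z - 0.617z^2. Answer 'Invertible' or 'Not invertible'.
\text{Not invertible}

The MA(q) characteristic polynomial is P(z) = 1 - 0.452z - 0.617z^2.
Invertibility requires all roots to lie outside the unit circle, i.e. |z| > 1 for every root.
Set 1 + (-0.452) z + (-0.617) z^2 = 0, i.e. a z^2 + b z + c = 0 with a = -0.617, b = -0.452, c = 1.
Discriminant D = b^2 - 4ac = (-0.452)^2 - 4*(-0.617)*1 = 0.204304 - (-2.468) = 2.672304.
D >= 0, so the roots are real: z = (-b +/- sqrt(D)) / (2a) = (0.452 +/- 1.634718) / (-1.234).
  z_1 = (0.452 + 1.634718) / (-1.234) = -1.691,   |z_1| = 1.691.
  z_2 = (0.452 - 1.634718) / (-1.234) = 0.9584,   |z_2| = 0.9584.
Moduli of all roots: 1.6910, 0.9584.
All moduli strictly greater than 1? No.
Verdict: Not invertible.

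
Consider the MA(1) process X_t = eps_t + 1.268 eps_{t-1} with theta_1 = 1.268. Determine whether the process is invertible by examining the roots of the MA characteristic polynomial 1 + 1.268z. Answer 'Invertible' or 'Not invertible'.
\text{Not invertible}

The MA(q) characteristic polynomial is P(z) = 1 + 1.268z.
Invertibility requires all roots to lie outside the unit circle, i.e. |z| > 1 for every root.
This is linear in z: 1 + (1.268) z = 0  =>  z = -1/(1.268) = -0.788644,  |z| = 0.788644.
Moduli of all roots: 0.7886.
All moduli strictly greater than 1? No.
Verdict: Not invertible.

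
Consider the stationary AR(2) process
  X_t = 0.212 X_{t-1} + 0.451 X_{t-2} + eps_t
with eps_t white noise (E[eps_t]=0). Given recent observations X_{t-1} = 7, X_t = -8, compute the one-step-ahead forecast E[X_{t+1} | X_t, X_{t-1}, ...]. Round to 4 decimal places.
E[X_{t+1} \mid \mathcal F_t] = 1.4610

For an AR(p) model X_t = c + sum_i phi_i X_{t-i} + eps_t, the
one-step-ahead conditional mean is
  E[X_{t+1} | X_t, ...] = c + sum_i phi_i X_{t+1-i}.
Substitute known values:
  E[X_{t+1} | ...] = (0.212) * (-8) + (0.451) * (7)
                   = 1.4610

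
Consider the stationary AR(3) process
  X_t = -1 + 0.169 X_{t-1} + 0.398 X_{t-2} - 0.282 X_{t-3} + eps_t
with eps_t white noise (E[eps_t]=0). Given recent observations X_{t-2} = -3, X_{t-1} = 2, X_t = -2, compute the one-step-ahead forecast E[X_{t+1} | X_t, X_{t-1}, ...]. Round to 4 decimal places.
E[X_{t+1} \mid \mathcal F_t] = 0.3040

For an AR(p) model X_t = c + sum_i phi_i X_{t-i} + eps_t, the
one-step-ahead conditional mean is
  E[X_{t+1} | X_t, ...] = c + sum_i phi_i X_{t+1-i}.
Substitute known values:
  E[X_{t+1} | ...] = -1 + (0.169) * (-2) + (0.398) * (2) + (-0.282) * (-3)
                   = 0.3040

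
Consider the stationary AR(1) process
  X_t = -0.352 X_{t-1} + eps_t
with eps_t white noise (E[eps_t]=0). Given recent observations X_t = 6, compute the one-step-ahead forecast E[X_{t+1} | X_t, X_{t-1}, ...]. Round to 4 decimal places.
E[X_{t+1} \mid \mathcal F_t] = -2.1120

For an AR(p) model X_t = c + sum_i phi_i X_{t-i} + eps_t, the
one-step-ahead conditional mean is
  E[X_{t+1} | X_t, ...] = c + sum_i phi_i X_{t+1-i}.
Substitute known values:
  E[X_{t+1} | ...] = (-0.352) * (6)
                   = -2.1120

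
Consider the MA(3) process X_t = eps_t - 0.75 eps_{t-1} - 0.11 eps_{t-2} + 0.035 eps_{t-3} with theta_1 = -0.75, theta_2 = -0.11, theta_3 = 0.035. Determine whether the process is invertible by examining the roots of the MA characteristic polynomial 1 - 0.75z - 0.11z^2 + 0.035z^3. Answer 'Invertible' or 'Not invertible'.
\text{Invertible}

The MA(q) characteristic polynomial is P(z) = 1 - 0.75z - 0.11z^2 + 0.035z^3.
Invertibility requires all roots to lie outside the unit circle, i.e. |z| > 1 for every root.
Degree 3: look for a simple real root z0 first, then factor out (1 - z/z0) and solve the remaining quadratic.
Testing z0 = -4: P(-4) = 1 + (-0.75)(-4) + (-0.11)(-4)^2 + (0.035)(-4)^3
  = 1 + (3) + (-1.76) + (-2.24) = 0.  So z_0 = -4 is a root, |z_0| = 4.
Divide out the factor (1 + 0.25 z) = (1 - z/z0) (since 1/z0 = -0.25):
  P(z) = (1 + 0.25 z)(1 + (-1) z + (0.14) z^2)
  [check: z-coef -1 - (-0.25) = -0.75; z^2-coef 0.14 - (-0.25)(-1) = -0.11; z^3-coef -(-0.25)(0.14) = 0.035.]
Remaining roots from the quadratic factor 1 + (-1) z + (0.14) z^2:
  Set 1 + (-1) z + (0.14) z^2 = 0, i.e. a z^2 + b z + c = 0 with a = 0.14, b = -1, c = 1.
  Discriminant D = b^2 - 4ac = (-1)^2 - 4*(0.14)*1 = 1 - (0.56) = 0.44.
  D >= 0, so the roots are real: z = (-b +/- sqrt(D)) / (2a) = (1 +/- 0.663325) / (0.28).
    z_1 = (1 + 0.663325) / (0.28) = 5.9404,   |z_1| = 5.9404.
    z_2 = (1 - 0.663325) / (0.28) = 1.2024,   |z_2| = 1.2024.
Moduli of all roots: 4.0000, 5.9404, 1.2024.
All moduli strictly greater than 1? Yes.
Verdict: Invertible.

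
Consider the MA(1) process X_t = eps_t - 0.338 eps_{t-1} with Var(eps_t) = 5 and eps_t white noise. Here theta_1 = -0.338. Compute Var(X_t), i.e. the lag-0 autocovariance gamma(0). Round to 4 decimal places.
\gamma(0) = 5.5712

For an MA(q) process X_t = eps_t + sum_i theta_i eps_{t-i} with
Var(eps_t) = sigma^2, the variance is
  gamma(0) = sigma^2 * (1 + sum_i theta_i^2).
  sum_i theta_i^2 = (-0.338)^2 = 0.114244.
  gamma(0) = 5 * (1 + 0.114244) = 5 * 1.114244 = 5.57122, which rounds to 5.5712.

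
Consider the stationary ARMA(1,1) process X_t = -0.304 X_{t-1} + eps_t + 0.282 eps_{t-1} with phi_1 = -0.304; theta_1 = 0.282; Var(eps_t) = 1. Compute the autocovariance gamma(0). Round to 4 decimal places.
\gamma(0) = 1.0005

Multiply the model equation by X_{t-k} and take expectations. With theta_0 = psi_0 = 1 and psi_j the MA(infinity) weights, this gives
  gamma(k) - sum_i phi_i gamma(k-i) = c_k,
  c_k = sigma^2 * sum_{j=k..q} theta_j psi_{j-k}   (c_k = 0 for k > q),
using gamma(-m) = gamma(m).
psi-weights needed (psi_j = theta_j + sum_i phi_i psi_{j-i}):
  psi_1 = theta_1 + phi_1 = 0.282 + (-0.304) = -0.022
Right-hand sides:
  c_0 = sigma^2 (1 + theta_1 psi_1) = 1 * (1 + (0.282)(-0.022)) = 1 * 0.993796 = 0.993796
  c_1 = sigma^2 theta_1 = 1 * (0.282) = 0.282
  c_2 = 0
Equations for k = 0 and k = 1 (AR order 1):
  gamma(0) = phi_1 gamma(1) + c_0
  gamma(1) = phi_1 gamma(0) + c_1
Substituting the second into the first: gamma(0) (1 - phi_1^2) = c_0 + phi_1 c_1, so
  gamma(0) = (c_0 + phi_1 c_1) / (1 - phi_1^2) = (0.993796 + (-0.304)(0.282)) / (1 - (-0.304)^2) = 0.908068 / 0.907584 = 1.000533.
Therefore gamma(0) = 1.0005 (to 4 decimal places).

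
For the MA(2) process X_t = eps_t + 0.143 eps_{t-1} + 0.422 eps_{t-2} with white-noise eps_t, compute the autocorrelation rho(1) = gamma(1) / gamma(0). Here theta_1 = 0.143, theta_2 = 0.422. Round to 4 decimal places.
\rho(1) = 0.1697

For an MA(q) process with theta_0 = 1, the autocovariance is
  gamma(k) = sigma^2 * sum_{i=0..q-k} theta_i * theta_{i+k},
and rho(k) = gamma(k) / gamma(0). Sigma^2 cancels.
  numerator   = (1)*(0.143) + (0.143)*(0.422) = 0.203346.
  denominator = (1)^2 + (0.143)^2 + (0.422)^2 = 1.198533.
  rho(1) = 0.203346 / 1.198533 = 0.1697.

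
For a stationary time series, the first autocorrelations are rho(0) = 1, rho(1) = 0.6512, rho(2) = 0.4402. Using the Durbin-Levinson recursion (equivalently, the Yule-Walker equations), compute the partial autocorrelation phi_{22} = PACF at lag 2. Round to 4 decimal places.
\phi_{22} = 0.0280

The PACF at lag k is phi_{kk}, the last component of the solution
to the Yule-Walker system G_k phi = r_k where
  (G_k)_{ij} = rho(|i - j|), (r_k)_i = rho(i), i,j = 1..k.
Equivalently, Durbin-Levinson gives phi_{kk} iteratively:
  phi_{11} = rho(1)
  phi_{kk} = [rho(k) - sum_{j=1..k-1} phi_{k-1,j} rho(k-j)]
            / [1 - sum_{j=1..k-1} phi_{k-1,j} rho(j)],
  phi_{k,j} = phi_{k-1,j} - phi_{kk} phi_{k-1,k-j},  j = 1..k-1.
Step k = 1:
  phi_11 = rho(1) = 0.6512.
Step k = 2:
  phi_22 = [rho(2) - phi_11 rho(1)] / [1 - phi_11 rho(1)] = [0.4402 - (0.6512)(0.6512)] / [1 - (0.6512)(0.6512)]
         = 0.01613856 / 0.57593856 = 0.028.
Therefore phi_{22} = 0.0280.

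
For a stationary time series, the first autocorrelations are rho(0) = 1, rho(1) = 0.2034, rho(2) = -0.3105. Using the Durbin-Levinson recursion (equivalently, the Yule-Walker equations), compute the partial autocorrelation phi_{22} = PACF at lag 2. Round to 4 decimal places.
\phi_{22} = -0.3671

The PACF at lag k is phi_{kk}, the last component of the solution
to the Yule-Walker system G_k phi = r_k where
  (G_k)_{ij} = rho(|i - j|), (r_k)_i = rho(i), i,j = 1..k.
Equivalently, Durbin-Levinson gives phi_{kk} iteratively:
  phi_{11} = rho(1)
  phi_{kk} = [rho(k) - sum_{j=1..k-1} phi_{k-1,j} rho(k-j)]
            / [1 - sum_{j=1..k-1} phi_{k-1,j} rho(j)],
  phi_{k,j} = phi_{k-1,j} - phi_{kk} phi_{k-1,k-j},  j = 1..k-1.
Step k = 1:
  phi_11 = rho(1) = 0.2034.
Step k = 2:
  phi_22 = [rho(2) - phi_11 rho(1)] / [1 - phi_11 rho(1)] = [-0.3105 - (0.2034)(0.2034)] / [1 - (0.2034)(0.2034)]
         = -0.35187156 / 0.95862844 = -0.3671.
Therefore phi_{22} = -0.3671.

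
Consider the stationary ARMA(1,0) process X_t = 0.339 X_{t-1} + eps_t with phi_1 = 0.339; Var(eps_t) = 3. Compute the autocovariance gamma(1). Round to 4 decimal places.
\gamma(1) = 1.1490

Multiply the model equation by X_{t-k} and take expectations. With theta_0 = psi_0 = 1 and psi_j the MA(infinity) weights, this gives
  gamma(k) - sum_i phi_i gamma(k-i) = c_k,
  c_k = sigma^2 * sum_{j=k..q} theta_j psi_{j-k}   (c_k = 0 for k > q),
using gamma(-m) = gamma(m).
Pure AR (q = 0): c_0 = sigma^2 = 3, c_k = 0 for k >= 1.
Equations for k = 0 and k = 1 (AR order 1):
  gamma(0) = phi_1 gamma(1) + c_0
  gamma(1) = phi_1 gamma(0) + c_1
Substituting the second into the first: gamma(0) (1 - phi_1^2) = c_0 + phi_1 c_1, so
  gamma(0) = c_0 / (1 - phi_1^2) = 3 / (1 - (0.339)^2) = 3 / 0.885079 = 3.389528.
  gamma(1) = phi_1 gamma(0) = (0.339)(3.389528) = 1.14905.
Therefore gamma(1) = 1.1490 (to 4 decimal places).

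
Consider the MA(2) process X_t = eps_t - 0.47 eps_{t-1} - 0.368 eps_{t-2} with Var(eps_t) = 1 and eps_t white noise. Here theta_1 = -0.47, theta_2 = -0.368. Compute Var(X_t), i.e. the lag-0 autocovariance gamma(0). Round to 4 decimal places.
\gamma(0) = 1.3563

For an MA(q) process X_t = eps_t + sum_i theta_i eps_{t-i} with
Var(eps_t) = sigma^2, the variance is
  gamma(0) = sigma^2 * (1 + sum_i theta_i^2).
  sum_i theta_i^2 = (-0.47)^2 + (-0.368)^2 = 0.2209 + 0.135424 = 0.356324.
  gamma(0) = 1 * (1 + 0.356324) = 1 * 1.356324 = 1.356324, which rounds to 1.3563.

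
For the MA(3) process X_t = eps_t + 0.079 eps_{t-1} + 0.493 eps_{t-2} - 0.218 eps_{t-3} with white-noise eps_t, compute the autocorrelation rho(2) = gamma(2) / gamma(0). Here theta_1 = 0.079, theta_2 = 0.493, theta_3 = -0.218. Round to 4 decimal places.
\rho(2) = 0.3669

For an MA(q) process with theta_0 = 1, the autocovariance is
  gamma(k) = sigma^2 * sum_{i=0..q-k} theta_i * theta_{i+k},
and rho(k) = gamma(k) / gamma(0). Sigma^2 cancels.
  numerator   = (1)*(0.493) + (0.079)*(-0.218) = 0.475778.
  denominator = (1)^2 + (0.079)^2 + (0.493)^2 + (-0.218)^2 = 1.296814.
  rho(2) = 0.475778 / 1.296814 = 0.3669.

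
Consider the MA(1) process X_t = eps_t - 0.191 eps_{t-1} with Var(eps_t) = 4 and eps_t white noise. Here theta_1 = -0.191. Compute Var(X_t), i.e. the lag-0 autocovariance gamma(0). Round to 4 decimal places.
\gamma(0) = 4.1459

For an MA(q) process X_t = eps_t + sum_i theta_i eps_{t-i} with
Var(eps_t) = sigma^2, the variance is
  gamma(0) = sigma^2 * (1 + sum_i theta_i^2).
  sum_i theta_i^2 = (-0.191)^2 = 0.036481.
  gamma(0) = 4 * (1 + 0.036481) = 4 * 1.036481 = 4.145924, which rounds to 4.1459.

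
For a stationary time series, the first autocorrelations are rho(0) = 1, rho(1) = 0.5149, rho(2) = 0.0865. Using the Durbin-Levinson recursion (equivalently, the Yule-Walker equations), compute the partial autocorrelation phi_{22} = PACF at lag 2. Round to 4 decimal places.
\phi_{22} = -0.2431

The PACF at lag k is phi_{kk}, the last component of the solution
to the Yule-Walker system G_k phi = r_k where
  (G_k)_{ij} = rho(|i - j|), (r_k)_i = rho(i), i,j = 1..k.
Equivalently, Durbin-Levinson gives phi_{kk} iteratively:
  phi_{11} = rho(1)
  phi_{kk} = [rho(k) - sum_{j=1..k-1} phi_{k-1,j} rho(k-j)]
            / [1 - sum_{j=1..k-1} phi_{k-1,j} rho(j)],
  phi_{k,j} = phi_{k-1,j} - phi_{kk} phi_{k-1,k-j},  j = 1..k-1.
Step k = 1:
  phi_11 = rho(1) = 0.5149.
Step k = 2:
  phi_22 = [rho(2) - phi_11 rho(1)] / [1 - phi_11 rho(1)] = [0.0865 - (0.5149)(0.5149)] / [1 - (0.5149)(0.5149)]
         = -0.17862201 / 0.73487799 = -0.2431.
Therefore phi_{22} = -0.2431.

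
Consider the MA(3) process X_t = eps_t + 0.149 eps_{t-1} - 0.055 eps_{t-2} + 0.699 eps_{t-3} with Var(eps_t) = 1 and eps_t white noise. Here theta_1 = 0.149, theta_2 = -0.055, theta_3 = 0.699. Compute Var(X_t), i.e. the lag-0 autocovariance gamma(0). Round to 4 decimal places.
\gamma(0) = 1.5138

For an MA(q) process X_t = eps_t + sum_i theta_i eps_{t-i} with
Var(eps_t) = sigma^2, the variance is
  gamma(0) = sigma^2 * (1 + sum_i theta_i^2).
  sum_i theta_i^2 = (0.149)^2 + (-0.055)^2 + (0.699)^2 = 0.022201 + 0.003025 + 0.488601 = 0.513827.
  gamma(0) = 1 * (1 + 0.513827) = 1 * 1.513827 = 1.513827, which rounds to 1.5138.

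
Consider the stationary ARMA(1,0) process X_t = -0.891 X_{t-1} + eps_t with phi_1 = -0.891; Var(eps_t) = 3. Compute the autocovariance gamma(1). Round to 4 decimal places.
\gamma(1) = -12.9682

Multiply the model equation by X_{t-k} and take expectations. With theta_0 = psi_0 = 1 and psi_j the MA(infinity) weights, this gives
  gamma(k) - sum_i phi_i gamma(k-i) = c_k,
  c_k = sigma^2 * sum_{j=k..q} theta_j psi_{j-k}   (c_k = 0 for k > q),
using gamma(-m) = gamma(m).
Pure AR (q = 0): c_0 = sigma^2 = 3, c_k = 0 for k >= 1.
Equations for k = 0 and k = 1 (AR order 1):
  gamma(0) = phi_1 gamma(1) + c_0
  gamma(1) = phi_1 gamma(0) + c_1
Substituting the second into the first: gamma(0) (1 - phi_1^2) = c_0 + phi_1 c_1, so
  gamma(0) = c_0 / (1 - phi_1^2) = 3 / (1 - (-0.891)^2) = 3 / 0.206119 = 14.554699.
  gamma(1) = phi_1 gamma(0) = (-0.891)(14.554699) = -12.968237.
Therefore gamma(1) = -12.9682 (to 4 decimal places).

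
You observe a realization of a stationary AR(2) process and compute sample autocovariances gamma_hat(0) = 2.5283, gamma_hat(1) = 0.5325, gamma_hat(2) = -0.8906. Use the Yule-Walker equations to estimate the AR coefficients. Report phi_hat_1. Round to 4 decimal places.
\hat\phi_{1} = 0.2980

The Yule-Walker equations for an AR(p) process read, in matrix form,
  Gamma_p phi = r_p,   with   (Gamma_p)_{ij} = gamma(|i - j|),
                       (r_p)_i = gamma(i),   i,j = 1..p.
Substitute the sample gammas (Toeplitz matrix and right-hand side of size 2):
  Gamma_p = [[2.5283, 0.5325], [0.5325, 2.5283]]
  r_p     = [0.5325, -0.8906]
Written out:
  2.5283 phi_1 + 0.5325 phi_2 = 0.5325
  0.5325 phi_1 + 2.5283 phi_2 = -0.8906
Solve by Cramer's rule:
  det = gamma(0)^2 - gamma(1)^2 = (2.5283)^2 - (0.5325)^2 = 6.39230089 - 0.28355625 = 6.10874464
  phi_hat_1 = [gamma(1) gamma(0) - gamma(1) gamma(2)] / det = [(0.5325)(2.5283) - (0.5325)(-0.8906)] / 6.10874464 = 1.82056425 / 6.10874464 = 0.298
  phi_hat_2 = [gamma(0) gamma(2) - gamma(1)^2] / det = [(2.5283)(-0.8906) - (0.5325)^2] / 6.10874464 = -2.53526023 / 6.10874464 = -0.415
So phi_hat = [0.2980, -0.4150].
Therefore phi_hat_1 = 0.2980.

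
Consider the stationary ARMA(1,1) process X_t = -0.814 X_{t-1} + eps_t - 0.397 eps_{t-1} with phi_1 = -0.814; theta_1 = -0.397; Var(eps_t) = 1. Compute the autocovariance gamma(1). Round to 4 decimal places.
\gamma(1) = -4.7490

Multiply the model equation by X_{t-k} and take expectations. With theta_0 = psi_0 = 1 and psi_j the MA(infinity) weights, this gives
  gamma(k) - sum_i phi_i gamma(k-i) = c_k,
  c_k = sigma^2 * sum_{j=k..q} theta_j psi_{j-k}   (c_k = 0 for k > q),
using gamma(-m) = gamma(m).
psi-weights needed (psi_j = theta_j + sum_i phi_i psi_{j-i}):
  psi_1 = theta_1 + phi_1 = -0.397 + (-0.814) = -1.211
Right-hand sides:
  c_0 = sigma^2 (1 + theta_1 psi_1) = 1 * (1 + (-0.397)(-1.211)) = 1 * 1.480767 = 1.480767
  c_1 = sigma^2 theta_1 = 1 * (-0.397) = -0.397
  c_2 = 0
Equations for k = 0 and k = 1 (AR order 1):
  gamma(0) = phi_1 gamma(1) + c_0
  gamma(1) = phi_1 gamma(0) + c_1
Substituting the second into the first: gamma(0) (1 - phi_1^2) = c_0 + phi_1 c_1, so
  gamma(0) = (c_0 + phi_1 c_1) / (1 - phi_1^2) = (1.480767 + (-0.814)(-0.397)) / (1 - (-0.814)^2) = 1.803925 / 0.337404 = 5.346484.
  gamma(1) = phi_1 gamma(0) + c_1 = (-0.814)(5.346484) + (-0.397) = -4.749038.
Therefore gamma(1) = -4.7490 (to 4 decimal places).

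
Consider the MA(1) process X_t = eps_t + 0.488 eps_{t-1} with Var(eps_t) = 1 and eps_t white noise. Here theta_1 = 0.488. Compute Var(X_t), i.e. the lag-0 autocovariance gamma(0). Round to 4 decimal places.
\gamma(0) = 1.2381

For an MA(q) process X_t = eps_t + sum_i theta_i eps_{t-i} with
Var(eps_t) = sigma^2, the variance is
  gamma(0) = sigma^2 * (1 + sum_i theta_i^2).
  sum_i theta_i^2 = (0.488)^2 = 0.238144.
  gamma(0) = 1 * (1 + 0.238144) = 1 * 1.238144 = 1.238144, which rounds to 1.2381.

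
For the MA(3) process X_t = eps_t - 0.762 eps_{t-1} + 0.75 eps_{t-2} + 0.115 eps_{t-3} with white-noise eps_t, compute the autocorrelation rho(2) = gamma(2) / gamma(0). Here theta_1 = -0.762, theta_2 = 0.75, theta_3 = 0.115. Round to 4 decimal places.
\rho(2) = 0.3072

For an MA(q) process with theta_0 = 1, the autocovariance is
  gamma(k) = sigma^2 * sum_{i=0..q-k} theta_i * theta_{i+k},
and rho(k) = gamma(k) / gamma(0). Sigma^2 cancels.
  numerator   = (1)*(0.75) + (-0.762)*(0.115) = 0.66237.
  denominator = (1)^2 + (-0.762)^2 + (0.75)^2 + (0.115)^2 = 2.156369.
  rho(2) = 0.66237 / 2.156369 = 0.3072.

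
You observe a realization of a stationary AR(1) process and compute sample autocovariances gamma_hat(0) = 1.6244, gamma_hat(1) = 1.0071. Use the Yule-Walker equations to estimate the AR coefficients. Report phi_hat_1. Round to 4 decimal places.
\hat\phi_{1} = 0.6200

The Yule-Walker equations for an AR(p) process read, in matrix form,
  Gamma_p phi = r_p,   with   (Gamma_p)_{ij} = gamma(|i - j|),
                       (r_p)_i = gamma(i),   i,j = 1..p.
Substitute the sample gammas (Toeplitz matrix and right-hand side of size 1):
  Gamma_p = [[1.6244]]
  r_p     = [1.0071]
With p = 1 this is the single equation gamma(0) phi_1 = gamma(1):
  phi_hat_1 = gamma(1) / gamma(0) = 1.0071 / 1.6244 = 0.6200.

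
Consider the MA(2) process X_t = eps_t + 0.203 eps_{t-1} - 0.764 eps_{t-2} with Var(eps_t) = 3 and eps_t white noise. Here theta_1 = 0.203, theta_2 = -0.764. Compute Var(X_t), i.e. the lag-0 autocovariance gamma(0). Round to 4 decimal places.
\gamma(0) = 4.8747

For an MA(q) process X_t = eps_t + sum_i theta_i eps_{t-i} with
Var(eps_t) = sigma^2, the variance is
  gamma(0) = sigma^2 * (1 + sum_i theta_i^2).
  sum_i theta_i^2 = (0.203)^2 + (-0.764)^2 = 0.041209 + 0.583696 = 0.624905.
  gamma(0) = 3 * (1 + 0.624905) = 3 * 1.624905 = 4.874715, which rounds to 4.8747.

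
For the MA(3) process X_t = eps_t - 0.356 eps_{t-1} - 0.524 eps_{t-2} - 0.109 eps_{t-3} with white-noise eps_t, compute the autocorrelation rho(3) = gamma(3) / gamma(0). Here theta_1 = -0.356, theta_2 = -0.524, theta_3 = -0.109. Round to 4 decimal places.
\rho(3) = -0.0771

For an MA(q) process with theta_0 = 1, the autocovariance is
  gamma(k) = sigma^2 * sum_{i=0..q-k} theta_i * theta_{i+k},
and rho(k) = gamma(k) / gamma(0). Sigma^2 cancels.
  numerator   = (1)*(-0.109) = -0.109.
  denominator = (1)^2 + (-0.356)^2 + (-0.524)^2 + (-0.109)^2 = 1.413193.
  rho(3) = -0.109 / 1.413193 = -0.0771.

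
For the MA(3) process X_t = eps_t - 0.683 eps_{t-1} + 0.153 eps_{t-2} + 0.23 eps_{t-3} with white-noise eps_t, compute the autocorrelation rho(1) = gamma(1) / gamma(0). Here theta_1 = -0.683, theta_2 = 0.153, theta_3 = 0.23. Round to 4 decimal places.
\rho(1) = -0.4876

For an MA(q) process with theta_0 = 1, the autocovariance is
  gamma(k) = sigma^2 * sum_{i=0..q-k} theta_i * theta_{i+k},
and rho(k) = gamma(k) / gamma(0). Sigma^2 cancels.
  numerator   = (1)*(-0.683) + (-0.683)*(0.153) + (0.153)*(0.23) = -0.752309.
  denominator = (1)^2 + (-0.683)^2 + (0.153)^2 + (0.23)^2 = 1.542798.
  rho(1) = -0.752309 / 1.542798 = -0.4876.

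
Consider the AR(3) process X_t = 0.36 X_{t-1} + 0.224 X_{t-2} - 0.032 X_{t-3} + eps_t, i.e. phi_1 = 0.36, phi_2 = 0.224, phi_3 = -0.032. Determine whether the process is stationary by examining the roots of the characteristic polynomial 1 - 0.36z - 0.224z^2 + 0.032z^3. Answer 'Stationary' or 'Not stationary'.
\text{Stationary}

The AR(p) characteristic polynomial is P(z) = 1 - 0.36z - 0.224z^2 + 0.032z^3.
Stationarity requires all roots to lie outside the unit circle, i.e. |z| > 1 for every root.
Degree 3: look for a simple real root z0 first, then factor out (1 - z/z0) and solve the remaining quadratic.
Testing z0 = -2.5: P(-2.5) = 1 + (-0.36)(-2.5) + (-0.224)(-2.5)^2 + (0.032)(-2.5)^3
  = 1 + (0.9) + (-1.4) + (-0.5) = 0.  So z_0 = -2.5 is a root, |z_0| = 2.5.
Divide out the factor (1 + 0.4 z) = (1 - z/z0) (since 1/z0 = -0.4):
  P(z) = (1 + 0.4 z)(1 + (-0.76) z + (0.08) z^2)
  [check: z-coef -0.76 - (-0.4) = -0.36; z^2-coef 0.08 - (-0.4)(-0.76) = -0.224; z^3-coef -(-0.4)(0.08) = 0.032.]
Remaining roots from the quadratic factor 1 + (-0.76) z + (0.08) z^2:
  Set 1 + (-0.76) z + (0.08) z^2 = 0, i.e. a z^2 + b z + c = 0 with a = 0.08, b = -0.76, c = 1.
  Discriminant D = b^2 - 4ac = (-0.76)^2 - 4*(0.08)*1 = 0.5776 - (0.32) = 0.2576.
  D >= 0, so the roots are real: z = (-b +/- sqrt(D)) / (2a) = (0.76 +/- 0.507543) / (0.16).
    z_1 = (0.76 + 0.507543) / (0.16) = 7.9221,   |z_1| = 7.9221.
    z_2 = (0.76 - 0.507543) / (0.16) = 1.5779,   |z_2| = 1.5779.
Moduli of all roots: 2.5000, 7.9221, 1.5779.
All moduli strictly greater than 1? Yes.
Verdict: Stationary.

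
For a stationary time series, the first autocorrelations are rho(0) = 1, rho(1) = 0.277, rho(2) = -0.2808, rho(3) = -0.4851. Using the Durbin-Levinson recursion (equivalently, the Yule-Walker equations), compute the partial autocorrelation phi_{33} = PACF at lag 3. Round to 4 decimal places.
\phi_{33} = -0.3439

The PACF at lag k is phi_{kk}, the last component of the solution
to the Yule-Walker system G_k phi = r_k where
  (G_k)_{ij} = rho(|i - j|), (r_k)_i = rho(i), i,j = 1..k.
Equivalently, Durbin-Levinson gives phi_{kk} iteratively:
  phi_{11} = rho(1)
  phi_{kk} = [rho(k) - sum_{j=1..k-1} phi_{k-1,j} rho(k-j)]
            / [1 - sum_{j=1..k-1} phi_{k-1,j} rho(j)],
  phi_{k,j} = phi_{k-1,j} - phi_{kk} phi_{k-1,k-j},  j = 1..k-1.
Step k = 1:
  phi_11 = rho(1) = 0.277.
Step k = 2:
  phi_22 = [rho(2) - phi_11 rho(1)] / [1 - phi_11 rho(1)] = [-0.2808 - (0.277)(0.277)] / [1 - (0.277)(0.277)]
         = -0.357529 / 0.923271 = -0.387242.
  Update: phi_21 = phi_11 - phi_22 phi_11 = 0.277 - (-0.387242)(0.277) = 0.384266.
Step k = 3:
  phi_33 = [rho(3) - phi_21 rho(2) - phi_22 rho(1)] / [1 - phi_21 rho(1) - phi_22 rho(2)]
    numerator   = -0.4851 - (0.384266)(-0.2808) - (-0.387242)(0.277) = -0.26993218
    denominator = 1 - (0.384266)(0.277) - (-0.387242)(-0.2808) = 0.78482087
  phi_33 = -0.26993218 / 0.78482087 = -0.3439.
Therefore phi_{33} = -0.3439.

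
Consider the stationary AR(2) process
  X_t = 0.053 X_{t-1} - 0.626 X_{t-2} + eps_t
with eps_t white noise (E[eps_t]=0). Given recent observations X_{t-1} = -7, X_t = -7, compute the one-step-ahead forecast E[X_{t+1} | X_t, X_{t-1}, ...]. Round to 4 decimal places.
E[X_{t+1} \mid \mathcal F_t] = 4.0110

For an AR(p) model X_t = c + sum_i phi_i X_{t-i} + eps_t, the
one-step-ahead conditional mean is
  E[X_{t+1} | X_t, ...] = c + sum_i phi_i X_{t+1-i}.
Substitute known values:
  E[X_{t+1} | ...] = (0.053) * (-7) + (-0.626) * (-7)
                   = 4.0110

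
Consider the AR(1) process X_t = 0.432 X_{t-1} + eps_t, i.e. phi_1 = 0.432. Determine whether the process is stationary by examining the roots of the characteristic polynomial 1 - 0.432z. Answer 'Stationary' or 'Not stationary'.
\text{Stationary}

The AR(p) characteristic polynomial is P(z) = 1 - 0.432z.
Stationarity requires all roots to lie outside the unit circle, i.e. |z| > 1 for every root.
This is linear in z: 1 + (-0.432) z = 0  =>  z = -1/(-0.432) = 2.314815,  |z| = 2.314815.
Moduli of all roots: 2.3148.
All moduli strictly greater than 1? Yes.
Verdict: Stationary.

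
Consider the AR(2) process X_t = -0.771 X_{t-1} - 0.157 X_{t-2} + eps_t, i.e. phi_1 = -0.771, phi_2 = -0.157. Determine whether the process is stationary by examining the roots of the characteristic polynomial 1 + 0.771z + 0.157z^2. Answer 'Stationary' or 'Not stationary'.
\text{Stationary}

The AR(p) characteristic polynomial is P(z) = 1 + 0.771z + 0.157z^2.
Stationarity requires all roots to lie outside the unit circle, i.e. |z| > 1 for every root.
Set 1 + (0.771) z + (0.157) z^2 = 0, i.e. a z^2 + b z + c = 0 with a = 0.157, b = 0.771, c = 1.
Discriminant D = b^2 - 4ac = (0.771)^2 - 4*(0.157)*1 = 0.594441 - (0.628) = -0.033559.
D < 0, so the roots are the complex-conjugate pair z = (-b +/- i sqrt(-D)) / (2a) = -2.4554 +/- 0.5834i.
For a conjugate pair |z|^2 = z * conj(z) = (product of roots) = c/a = 1/(0.157) = 6.369427, so |z| = sqrt(6.369427) = 2.5238 for both roots.
Moduli of all roots: 2.5238, 2.5238.
All moduli strictly greater than 1? Yes.
Verdict: Stationary.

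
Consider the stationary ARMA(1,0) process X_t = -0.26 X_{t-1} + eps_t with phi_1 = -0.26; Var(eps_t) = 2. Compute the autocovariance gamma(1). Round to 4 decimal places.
\gamma(1) = -0.5577

Multiply the model equation by X_{t-k} and take expectations. With theta_0 = psi_0 = 1 and psi_j the MA(infinity) weights, this gives
  gamma(k) - sum_i phi_i gamma(k-i) = c_k,
  c_k = sigma^2 * sum_{j=k..q} theta_j psi_{j-k}   (c_k = 0 for k > q),
using gamma(-m) = gamma(m).
Pure AR (q = 0): c_0 = sigma^2 = 2, c_k = 0 for k >= 1.
Equations for k = 0 and k = 1 (AR order 1):
  gamma(0) = phi_1 gamma(1) + c_0
  gamma(1) = phi_1 gamma(0) + c_1
Substituting the second into the first: gamma(0) (1 - phi_1^2) = c_0 + phi_1 c_1, so
  gamma(0) = c_0 / (1 - phi_1^2) = 2 / (1 - (-0.26)^2) = 2 / 0.9324 = 2.145002.
  gamma(1) = phi_1 gamma(0) = (-0.26)(2.145002) = -0.557701.
Therefore gamma(1) = -0.5577 (to 4 decimal places).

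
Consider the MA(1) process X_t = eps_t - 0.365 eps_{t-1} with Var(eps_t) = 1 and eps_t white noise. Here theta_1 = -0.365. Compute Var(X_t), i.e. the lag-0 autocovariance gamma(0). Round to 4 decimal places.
\gamma(0) = 1.1332

For an MA(q) process X_t = eps_t + sum_i theta_i eps_{t-i} with
Var(eps_t) = sigma^2, the variance is
  gamma(0) = sigma^2 * (1 + sum_i theta_i^2).
  sum_i theta_i^2 = (-0.365)^2 = 0.133225.
  gamma(0) = 1 * (1 + 0.133225) = 1 * 1.133225 = 1.133225, which rounds to 1.1332.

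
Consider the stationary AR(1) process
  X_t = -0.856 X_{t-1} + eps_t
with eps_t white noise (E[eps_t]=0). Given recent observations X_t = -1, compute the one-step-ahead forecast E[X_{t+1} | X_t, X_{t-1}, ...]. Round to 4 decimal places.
E[X_{t+1} \mid \mathcal F_t] = 0.8560

For an AR(p) model X_t = c + sum_i phi_i X_{t-i} + eps_t, the
one-step-ahead conditional mean is
  E[X_{t+1} | X_t, ...] = c + sum_i phi_i X_{t+1-i}.
Substitute known values:
  E[X_{t+1} | ...] = (-0.856) * (-1)
                   = 0.8560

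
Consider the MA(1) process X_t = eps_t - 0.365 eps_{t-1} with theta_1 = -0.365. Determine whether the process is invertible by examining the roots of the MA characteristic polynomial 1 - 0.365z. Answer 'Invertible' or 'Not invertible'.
\text{Invertible}

The MA(q) characteristic polynomial is P(z) = 1 - 0.365z.
Invertibility requires all roots to lie outside the unit circle, i.e. |z| > 1 for every root.
This is linear in z: 1 + (-0.365) z = 0  =>  z = -1/(-0.365) = 2.739726,  |z| = 2.739726.
Moduli of all roots: 2.7397.
All moduli strictly greater than 1? Yes.
Verdict: Invertible.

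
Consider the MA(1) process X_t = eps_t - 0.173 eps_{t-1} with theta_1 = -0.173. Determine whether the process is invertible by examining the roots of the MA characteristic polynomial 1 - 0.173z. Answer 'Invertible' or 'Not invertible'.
\text{Invertible}

The MA(q) characteristic polynomial is P(z) = 1 - 0.173z.
Invertibility requires all roots to lie outside the unit circle, i.e. |z| > 1 for every root.
This is linear in z: 1 + (-0.173) z = 0  =>  z = -1/(-0.173) = 5.780347,  |z| = 5.780347.
Moduli of all roots: 5.7803.
All moduli strictly greater than 1? Yes.
Verdict: Invertible.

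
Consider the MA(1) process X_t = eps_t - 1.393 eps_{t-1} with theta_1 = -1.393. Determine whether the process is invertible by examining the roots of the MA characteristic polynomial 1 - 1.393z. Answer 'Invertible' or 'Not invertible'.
\text{Not invertible}

The MA(q) characteristic polynomial is P(z) = 1 - 1.393z.
Invertibility requires all roots to lie outside the unit circle, i.e. |z| > 1 for every root.
This is linear in z: 1 + (-1.393) z = 0  =>  z = -1/(-1.393) = 0.717875,  |z| = 0.717875.
Moduli of all roots: 0.7179.
All moduli strictly greater than 1? No.
Verdict: Not invertible.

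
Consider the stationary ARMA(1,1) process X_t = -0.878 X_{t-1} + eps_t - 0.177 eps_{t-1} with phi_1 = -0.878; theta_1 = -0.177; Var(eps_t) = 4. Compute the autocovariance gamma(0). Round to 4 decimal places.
\gamma(0) = 23.4316

Multiply the model equation by X_{t-k} and take expectations. With theta_0 = psi_0 = 1 and psi_j the MA(infinity) weights, this gives
  gamma(k) - sum_i phi_i gamma(k-i) = c_k,
  c_k = sigma^2 * sum_{j=k..q} theta_j psi_{j-k}   (c_k = 0 for k > q),
using gamma(-m) = gamma(m).
psi-weights needed (psi_j = theta_j + sum_i phi_i psi_{j-i}):
  psi_1 = theta_1 + phi_1 = -0.177 + (-0.878) = -1.055
Right-hand sides:
  c_0 = sigma^2 (1 + theta_1 psi_1) = 4 * (1 + (-0.177)(-1.055)) = 4 * 1.186735 = 4.74694
  c_1 = sigma^2 theta_1 = 4 * (-0.177) = -0.708
  c_2 = 0
Equations for k = 0 and k = 1 (AR order 1):
  gamma(0) = phi_1 gamma(1) + c_0
  gamma(1) = phi_1 gamma(0) + c_1
Substituting the second into the first: gamma(0) (1 - phi_1^2) = c_0 + phi_1 c_1, so
  gamma(0) = (c_0 + phi_1 c_1) / (1 - phi_1^2) = (4.74694 + (-0.878)(-0.708)) / (1 - (-0.878)^2) = 5.368564 / 0.229116 = 23.431642.
Therefore gamma(0) = 23.4316 (to 4 decimal places).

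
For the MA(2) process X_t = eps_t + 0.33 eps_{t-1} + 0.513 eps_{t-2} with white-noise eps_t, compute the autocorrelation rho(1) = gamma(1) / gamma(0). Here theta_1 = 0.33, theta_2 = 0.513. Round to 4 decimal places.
\rho(1) = 0.3639

For an MA(q) process with theta_0 = 1, the autocovariance is
  gamma(k) = sigma^2 * sum_{i=0..q-k} theta_i * theta_{i+k},
and rho(k) = gamma(k) / gamma(0). Sigma^2 cancels.
  numerator   = (1)*(0.33) + (0.33)*(0.513) = 0.49929.
  denominator = (1)^2 + (0.33)^2 + (0.513)^2 = 1.372069.
  rho(1) = 0.49929 / 1.372069 = 0.3639.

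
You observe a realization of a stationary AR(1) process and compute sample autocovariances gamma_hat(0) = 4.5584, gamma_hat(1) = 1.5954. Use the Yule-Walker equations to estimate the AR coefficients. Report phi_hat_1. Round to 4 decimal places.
\hat\phi_{1} = 0.3500

The Yule-Walker equations for an AR(p) process read, in matrix form,
  Gamma_p phi = r_p,   with   (Gamma_p)_{ij} = gamma(|i - j|),
                       (r_p)_i = gamma(i),   i,j = 1..p.
Substitute the sample gammas (Toeplitz matrix and right-hand side of size 1):
  Gamma_p = [[4.5584]]
  r_p     = [1.5954]
With p = 1 this is the single equation gamma(0) phi_1 = gamma(1):
  phi_hat_1 = gamma(1) / gamma(0) = 1.5954 / 4.5584 = 0.3500.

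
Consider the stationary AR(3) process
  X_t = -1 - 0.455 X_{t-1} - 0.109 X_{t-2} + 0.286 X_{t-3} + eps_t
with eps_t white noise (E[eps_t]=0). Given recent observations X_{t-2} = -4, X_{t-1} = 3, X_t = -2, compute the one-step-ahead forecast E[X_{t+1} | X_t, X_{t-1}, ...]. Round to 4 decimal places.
E[X_{t+1} \mid \mathcal F_t] = -1.5610

For an AR(p) model X_t = c + sum_i phi_i X_{t-i} + eps_t, the
one-step-ahead conditional mean is
  E[X_{t+1} | X_t, ...] = c + sum_i phi_i X_{t+1-i}.
Substitute known values:
  E[X_{t+1} | ...] = -1 + (-0.455) * (-2) + (-0.109) * (3) + (0.286) * (-4)
                   = -1.5610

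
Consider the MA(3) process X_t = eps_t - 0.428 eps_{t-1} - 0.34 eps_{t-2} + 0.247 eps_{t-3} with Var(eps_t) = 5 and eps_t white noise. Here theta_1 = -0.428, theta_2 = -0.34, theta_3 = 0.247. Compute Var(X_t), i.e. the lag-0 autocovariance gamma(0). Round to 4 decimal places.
\gamma(0) = 6.7990

For an MA(q) process X_t = eps_t + sum_i theta_i eps_{t-i} with
Var(eps_t) = sigma^2, the variance is
  gamma(0) = sigma^2 * (1 + sum_i theta_i^2).
  sum_i theta_i^2 = (-0.428)^2 + (-0.34)^2 + (0.247)^2 = 0.183184 + 0.1156 + 0.061009 = 0.359793.
  gamma(0) = 5 * (1 + 0.359793) = 5 * 1.359793 = 6.798965, which rounds to 6.7990.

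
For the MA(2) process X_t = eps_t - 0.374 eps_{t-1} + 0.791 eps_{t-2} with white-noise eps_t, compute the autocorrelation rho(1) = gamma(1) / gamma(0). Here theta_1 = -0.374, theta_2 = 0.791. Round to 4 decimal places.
\rho(1) = -0.3794

For an MA(q) process with theta_0 = 1, the autocovariance is
  gamma(k) = sigma^2 * sum_{i=0..q-k} theta_i * theta_{i+k},
and rho(k) = gamma(k) / gamma(0). Sigma^2 cancels.
  numerator   = (1)*(-0.374) + (-0.374)*(0.791) = -0.669834.
  denominator = (1)^2 + (-0.374)^2 + (0.791)^2 = 1.765557.
  rho(1) = -0.669834 / 1.765557 = -0.3794.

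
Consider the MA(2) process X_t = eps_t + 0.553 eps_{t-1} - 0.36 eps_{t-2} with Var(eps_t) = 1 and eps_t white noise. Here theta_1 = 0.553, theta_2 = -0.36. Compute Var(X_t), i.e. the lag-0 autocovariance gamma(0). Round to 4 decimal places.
\gamma(0) = 1.4354

For an MA(q) process X_t = eps_t + sum_i theta_i eps_{t-i} with
Var(eps_t) = sigma^2, the variance is
  gamma(0) = sigma^2 * (1 + sum_i theta_i^2).
  sum_i theta_i^2 = (0.553)^2 + (-0.36)^2 = 0.305809 + 0.1296 = 0.435409.
  gamma(0) = 1 * (1 + 0.435409) = 1 * 1.435409 = 1.435409, which rounds to 1.4354.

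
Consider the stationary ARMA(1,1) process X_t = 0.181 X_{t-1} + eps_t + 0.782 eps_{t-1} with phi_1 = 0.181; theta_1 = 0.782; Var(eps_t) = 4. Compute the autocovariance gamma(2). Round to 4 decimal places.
\gamma(2) = 0.8229

Multiply the model equation by X_{t-k} and take expectations. With theta_0 = psi_0 = 1 and psi_j the MA(infinity) weights, this gives
  gamma(k) - sum_i phi_i gamma(k-i) = c_k,
  c_k = sigma^2 * sum_{j=k..q} theta_j psi_{j-k}   (c_k = 0 for k > q),
using gamma(-m) = gamma(m).
psi-weights needed (psi_j = theta_j + sum_i phi_i psi_{j-i}):
  psi_1 = theta_1 + phi_1 = 0.782 + (0.181) = 0.963
Right-hand sides:
  c_0 = sigma^2 (1 + theta_1 psi_1) = 4 * (1 + (0.782)(0.963)) = 4 * 1.753066 = 7.012264
  c_1 = sigma^2 theta_1 = 4 * (0.782) = 3.128
  c_2 = 0
Equations for k = 0 and k = 1 (AR order 1):
  gamma(0) = phi_1 gamma(1) + c_0
  gamma(1) = phi_1 gamma(0) + c_1
Substituting the second into the first: gamma(0) (1 - phi_1^2) = c_0 + phi_1 c_1, so
  gamma(0) = (c_0 + phi_1 c_1) / (1 - phi_1^2) = (7.012264 + (0.181)(3.128)) / (1 - (0.181)^2) = 7.578432 / 0.967239 = 7.835118.
  gamma(1) = phi_1 gamma(0) + c_1 = (0.181)(7.835118) + (3.128) = 4.546156.
For k = 2 (> q): gamma(2) = phi_1 gamma(1) = (0.181)(4.546156) = 0.822854.
Therefore gamma(2) = 0.8229 (to 4 decimal places).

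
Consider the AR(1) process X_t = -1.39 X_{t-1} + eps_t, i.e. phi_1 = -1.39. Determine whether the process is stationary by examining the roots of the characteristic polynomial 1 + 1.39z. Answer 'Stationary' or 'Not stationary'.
\text{Not stationary}

The AR(p) characteristic polynomial is P(z) = 1 + 1.39z.
Stationarity requires all roots to lie outside the unit circle, i.e. |z| > 1 for every root.
This is linear in z: 1 + (1.39) z = 0  =>  z = -1/(1.39) = -0.719424,  |z| = 0.719424.
Moduli of all roots: 0.7194.
All moduli strictly greater than 1? No.
Verdict: Not stationary.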